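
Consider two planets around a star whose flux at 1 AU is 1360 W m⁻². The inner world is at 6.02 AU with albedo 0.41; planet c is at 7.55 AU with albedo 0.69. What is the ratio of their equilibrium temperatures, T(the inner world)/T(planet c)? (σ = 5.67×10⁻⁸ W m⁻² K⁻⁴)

T₁/T₂ ≈ 1.315

T_eq = [S₀(1−A)/(4σd²)]^(1/4), so T ∝ (1−A)^(1/4) / √d.
T₁ = [1360×0.59/(4×5.67×10⁻⁸×6.02²)]^(1/4) = 99.40 K.
T₂ = [1360×0.31/(4×5.67×10⁻⁸×7.55²)]^(1/4) = 75.57 K.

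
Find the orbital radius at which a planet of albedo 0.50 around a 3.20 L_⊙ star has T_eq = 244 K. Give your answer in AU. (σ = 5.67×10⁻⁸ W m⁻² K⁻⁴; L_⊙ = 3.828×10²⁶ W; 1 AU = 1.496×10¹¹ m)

L = 3.20 × 3.828×10²⁶ = 1.22×10²⁷ W.
From T_eq⁴ = L(1−A)/(16πσd²): d = √[L(1−A)/(16πσT_eq⁴)].
d = √[1.22×10²⁷ × 0.50 / (16π × 5.67×10⁻⁸ × (244)⁴)] = 2.46×10¹¹ m = 1.65 AU.

d ≈ 1.65 AU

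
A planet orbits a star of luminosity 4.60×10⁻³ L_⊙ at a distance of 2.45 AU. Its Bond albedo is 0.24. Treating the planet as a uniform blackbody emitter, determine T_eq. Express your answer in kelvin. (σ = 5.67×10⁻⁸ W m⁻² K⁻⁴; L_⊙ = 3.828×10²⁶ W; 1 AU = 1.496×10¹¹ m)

d = 2.45 AU = 3.67×10¹¹ m.
L = 4.60×10⁻³ × 3.828×10²⁶ = 1.76×10²⁴ W.
Flux: S = L/(4πd²) = 1.76×10²⁴/(4π×(3.67×10¹¹)²) = 1.04 W m⁻².
Energy balance: absorbed = emitted ⇒ πR²·S(1−A) = 4πR²·σT_eq⁴, so T_eq⁴ = S(1−A)/(4σ).
T_eq = [1.04 × 0.76 / (4 × 5.67×10⁻⁸)]^(1/4) = (3.50×10⁶)^(1/4) = 43.2 K.

T_eq ≈ 43.2 K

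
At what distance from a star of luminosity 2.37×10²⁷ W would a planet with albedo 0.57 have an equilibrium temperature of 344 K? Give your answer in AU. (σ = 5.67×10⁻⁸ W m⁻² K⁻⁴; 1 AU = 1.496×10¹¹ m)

From T_eq⁴ = L(1−A)/(16πσd²): d = √[L(1−A)/(16πσT_eq⁴)].
d = √[2.37×10²⁷ × 0.43 / (16π × 5.67×10⁻⁸ × (344)⁴)] = 1.60×10¹¹ m = 1.07 AU.

d ≈ 1.07 AU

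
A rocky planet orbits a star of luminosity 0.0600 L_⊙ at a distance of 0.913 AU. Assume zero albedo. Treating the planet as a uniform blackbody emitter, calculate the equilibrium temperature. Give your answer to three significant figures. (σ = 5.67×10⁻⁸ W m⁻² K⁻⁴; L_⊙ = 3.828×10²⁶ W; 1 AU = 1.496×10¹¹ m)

T_eq ≈ 144 K

d = 0.913 AU = 1.37×10¹¹ m.
L = 0.0600 × 3.828×10²⁶ = 2.30×10²⁵ W.
Flux: S = L/(4πd²) = 2.30×10²⁵/(4π×(1.37×10¹¹)²) = 98.0 W m⁻².
Energy balance: absorbed = emitted ⇒ πR²·S(1−A) = 4πR²·σT_eq⁴, so T_eq⁴ = S(1−A)/(4σ).
T_eq = [98.0 × 1.00 / (4 × 5.67×10⁻⁸)]^(1/4) = (4.32×10⁸)^(1/4) = 144 K.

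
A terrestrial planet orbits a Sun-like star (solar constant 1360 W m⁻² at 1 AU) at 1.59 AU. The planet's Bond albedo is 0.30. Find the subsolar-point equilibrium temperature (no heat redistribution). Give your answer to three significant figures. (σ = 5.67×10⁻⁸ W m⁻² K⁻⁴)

Flux at 1.59 AU: S = 1360/1.59² = 538 W m⁻².
At the subsolar point the surface absorbs S(1−A) and emits σT⁴ per unit area — no factor of 4, since only the local patch is in balance.
T = [538 × 0.70 / 5.67×10⁻⁸]^(1/4) = (6.64×10⁹)^(1/4) = 285 K.

T_ss ≈ 285 K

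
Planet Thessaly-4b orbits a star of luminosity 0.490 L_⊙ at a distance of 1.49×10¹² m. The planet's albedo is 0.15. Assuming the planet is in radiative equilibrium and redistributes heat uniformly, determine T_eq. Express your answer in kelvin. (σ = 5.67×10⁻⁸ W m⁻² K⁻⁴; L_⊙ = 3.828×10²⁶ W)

T_eq ≈ 70.9 K

L = 0.490 × 3.828×10²⁶ = 1.88×10²⁶ W.
Flux: S = L/(4πd²) = 1.88×10²⁶/(4π×(1.49×10¹²)²) = 6.72 W m⁻².
Energy balance: absorbed = emitted ⇒ πR²·S(1−A) = 4πR²·σT_eq⁴, so T_eq⁴ = S(1−A)/(4σ).
T_eq = [6.72 × 0.85 / (4 × 5.67×10⁻⁸)]^(1/4) = (2.52×10⁷)^(1/4) = 70.9 K.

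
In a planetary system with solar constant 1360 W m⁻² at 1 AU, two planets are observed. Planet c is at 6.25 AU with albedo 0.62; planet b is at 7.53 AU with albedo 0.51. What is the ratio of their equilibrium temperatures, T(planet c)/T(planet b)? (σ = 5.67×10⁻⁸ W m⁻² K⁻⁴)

T₁/T₂ ≈ 1.030

T_eq = [S₀(1−A)/(4σd²)]^(1/4), so T ∝ (1−A)^(1/4) / √d.
T₁ = [1360×0.38/(4×5.67×10⁻⁸×6.25²)]^(1/4) = 87.39 K.
T₂ = [1360×0.49/(4×5.67×10⁻⁸×7.53²)]^(1/4) = 84.84 K.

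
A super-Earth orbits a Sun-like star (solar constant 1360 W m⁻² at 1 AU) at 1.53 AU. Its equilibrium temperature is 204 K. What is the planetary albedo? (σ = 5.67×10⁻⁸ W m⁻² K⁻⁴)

Flux at 1.53 AU: S = 1360/1.53² = 581 W m⁻².
From T_eq⁴ = S(1−A)/(4σ): 1−A = 4σT_eq⁴/S.
1−A = 4 × 5.67×10⁻⁸ × (204)⁴ / 581 = 0.676.

A ≈ 0.32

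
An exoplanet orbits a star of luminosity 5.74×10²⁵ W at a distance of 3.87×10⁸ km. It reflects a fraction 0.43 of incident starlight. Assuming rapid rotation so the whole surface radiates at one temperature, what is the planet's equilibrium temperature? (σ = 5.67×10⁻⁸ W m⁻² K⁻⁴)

T_eq ≈ 93.6 K

d = 3.87×10⁸ km = 3.87×10¹¹ m.
Flux: S = L/(4πd²) = 5.74×10²⁵/(4π×(3.87×10¹¹)²) = 30.5 W m⁻².
Energy balance: absorbed = emitted ⇒ πR²·S(1−A) = 4πR²·σT_eq⁴, so T_eq⁴ = S(1−A)/(4σ).
T_eq = [30.5 × 0.57 / (4 × 5.67×10⁻⁸)]^(1/4) = (7.66×10⁷)^(1/4) = 93.6 K.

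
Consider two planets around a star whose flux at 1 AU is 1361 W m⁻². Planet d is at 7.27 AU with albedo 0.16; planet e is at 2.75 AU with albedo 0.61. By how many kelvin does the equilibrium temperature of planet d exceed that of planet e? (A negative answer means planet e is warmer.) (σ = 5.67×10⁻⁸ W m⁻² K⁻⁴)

ΔT ≈ -33.8 K

T_eq = [S₀(1−A)/(4σd²)]^(1/4), so T ∝ (1−A)^(1/4) / √d.
T₁ = [1361×0.84/(4×5.67×10⁻⁸×7.27²)]^(1/4) = 98.82 K.
T₂ = [1361×0.39/(4×5.67×10⁻⁸×2.75²)]^(1/4) = 132.63 K.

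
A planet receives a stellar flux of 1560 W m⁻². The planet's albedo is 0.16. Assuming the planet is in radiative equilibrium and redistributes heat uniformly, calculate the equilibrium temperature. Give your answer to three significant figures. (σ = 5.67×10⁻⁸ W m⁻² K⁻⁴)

T_eq ≈ 276 K

Energy balance: absorbed = emitted ⇒ πR²·S(1−A) = 4πR²·σT_eq⁴, so T_eq⁴ = S(1−A)/(4σ).
T_eq = [1560 × 0.84 / (4 × 5.67×10⁻⁸)]^(1/4) = (5.78×10⁹)^(1/4) = 276 K.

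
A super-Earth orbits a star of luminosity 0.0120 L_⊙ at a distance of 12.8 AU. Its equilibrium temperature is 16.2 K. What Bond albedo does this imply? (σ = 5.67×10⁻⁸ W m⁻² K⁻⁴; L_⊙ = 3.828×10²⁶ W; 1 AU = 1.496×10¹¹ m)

A ≈ 0.84

d = 12.8 AU = 1.91×10¹² m.
L = 0.0120 × 3.828×10²⁶ = 4.59×10²⁴ W.
Flux: S = L/(4πd²) = 4.59×10²⁴/(4π×(1.91×10¹²)²) = 0.0997 W m⁻².
From T_eq⁴ = S(1−A)/(4σ): 1−A = 4σT_eq⁴/S.
1−A = 4 × 5.67×10⁻⁸ × (16.2)⁴ / 0.0997 = 0.157.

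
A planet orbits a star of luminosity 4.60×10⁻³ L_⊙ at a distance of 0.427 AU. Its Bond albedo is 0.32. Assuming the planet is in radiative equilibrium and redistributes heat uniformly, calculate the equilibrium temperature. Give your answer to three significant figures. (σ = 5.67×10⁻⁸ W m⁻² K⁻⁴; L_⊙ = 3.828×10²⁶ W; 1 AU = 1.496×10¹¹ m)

T_eq ≈ 101 K

d = 0.427 AU = 6.39×10¹⁰ m.
L = 4.60×10⁻³ × 3.828×10²⁶ = 1.76×10²⁴ W.
Flux: S = L/(4πd²) = 1.76×10²⁴/(4π×(6.39×10¹⁰)²) = 34.3 W m⁻².
Energy balance: absorbed = emitted ⇒ πR²·S(1−A) = 4πR²·σT_eq⁴, so T_eq⁴ = S(1−A)/(4σ).
T_eq = [34.3 × 0.68 / (4 × 5.67×10⁻⁸)]^(1/4) = (1.03×10⁸)^(1/4) = 101 K.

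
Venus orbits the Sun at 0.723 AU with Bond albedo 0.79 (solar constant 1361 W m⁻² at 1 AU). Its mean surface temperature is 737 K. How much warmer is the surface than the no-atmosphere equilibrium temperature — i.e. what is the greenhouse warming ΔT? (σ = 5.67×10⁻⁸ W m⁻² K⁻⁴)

S = 1361/0.723² = 2604 W m⁻².
T_eq = [S(1−A)/(4σ)]^(1/4) = [2604×0.21/(4×5.67×10⁻⁸)]^(1/4) = 221.6 K.
ΔT = T_surf − T_eq = 737 − 221.6.

ΔT ≈ 515.4 K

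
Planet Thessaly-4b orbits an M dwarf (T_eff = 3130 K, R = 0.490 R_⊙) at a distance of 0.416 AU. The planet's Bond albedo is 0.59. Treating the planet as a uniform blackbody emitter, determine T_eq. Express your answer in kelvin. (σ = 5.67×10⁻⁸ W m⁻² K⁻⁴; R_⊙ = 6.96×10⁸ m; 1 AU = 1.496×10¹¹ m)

T_eq ≈ 131 K

R_⋆ = 0.490 × 6.96×10⁸ = 3.41×10⁸ m.
d = 0.416 AU = 6.22×10¹⁰ m.
L = 4πR_⋆²σT_⋆⁴ = 4π(3.41×10⁸)² × 5.67×10⁻⁸ × (3130)⁴ = 7.95×10²⁴ W.
S = L/(4πd²) = 163 W m⁻².
Energy balance: absorbed = emitted ⇒ πR²·S(1−A) = 4πR²·σT_eq⁴, so T_eq⁴ = S(1−A)/(4σ).
T_eq = [163 × 0.41 / (4 × 5.67×10⁻⁸)]^(1/4) = (2.95×10⁸)^(1/4) = 131 K.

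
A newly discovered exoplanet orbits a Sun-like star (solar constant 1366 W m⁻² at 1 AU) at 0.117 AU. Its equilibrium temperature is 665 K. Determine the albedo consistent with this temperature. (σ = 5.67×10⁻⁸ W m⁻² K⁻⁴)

Flux at 0.117 AU: S = 1366/0.117² = 9.98×10⁴ W m⁻².
From T_eq⁴ = S(1−A)/(4σ): 1−A = 4σT_eq⁴/S.
1−A = 4 × 5.67×10⁻⁸ × (665)⁴ / 9.98×10⁴ = 0.444.

A ≈ 0.56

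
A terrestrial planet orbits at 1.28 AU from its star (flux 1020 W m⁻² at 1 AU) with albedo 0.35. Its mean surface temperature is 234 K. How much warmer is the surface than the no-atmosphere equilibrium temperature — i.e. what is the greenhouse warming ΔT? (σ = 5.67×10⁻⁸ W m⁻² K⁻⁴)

S = 1020/1.28² = 622.6 W m⁻².
T_eq = [S(1−A)/(4σ)]^(1/4) = [622.6×0.65/(4×5.67×10⁻⁸)]^(1/4) = 205.5 K.
ΔT = T_surf − T_eq = 234 − 205.5.

ΔT ≈ 28.5 K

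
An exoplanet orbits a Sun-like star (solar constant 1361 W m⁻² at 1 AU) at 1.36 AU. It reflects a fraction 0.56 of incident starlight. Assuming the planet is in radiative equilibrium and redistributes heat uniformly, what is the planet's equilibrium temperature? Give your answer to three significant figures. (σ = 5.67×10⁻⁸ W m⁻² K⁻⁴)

Flux at 1.36 AU: S = 1361/1.36² = 736 W m⁻².
Energy balance: absorbed = emitted ⇒ πR²·S(1−A) = 4πR²·σT_eq⁴, so T_eq⁴ = S(1−A)/(4σ).
T_eq = [736 × 0.44 / (4 × 5.67×10⁻⁸)]^(1/4) = (1.43×10⁹)^(1/4) = 194 K.

T_eq ≈ 194 K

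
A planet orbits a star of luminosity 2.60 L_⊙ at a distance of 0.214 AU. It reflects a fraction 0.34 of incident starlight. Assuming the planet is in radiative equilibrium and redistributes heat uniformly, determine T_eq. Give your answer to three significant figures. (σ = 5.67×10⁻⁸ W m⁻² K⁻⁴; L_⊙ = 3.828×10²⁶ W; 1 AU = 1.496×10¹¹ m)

d = 0.214 AU = 3.20×10¹⁰ m.
L = 2.60 × 3.828×10²⁶ = 9.95×10²⁶ W.
Flux: S = L/(4πd²) = 9.95×10²⁶/(4π×(3.20×10¹⁰)²) = 7.73×10⁴ W m⁻².
Energy balance: absorbed = emitted ⇒ πR²·S(1−A) = 4πR²·σT_eq⁴, so T_eq⁴ = S(1−A)/(4σ).
T_eq = [7.73×10⁴ × 0.66 / (4 × 5.67×10⁻⁸)]^(1/4) = (2.25×10¹¹)^(1/4) = 689 K.

T_eq ≈ 689 K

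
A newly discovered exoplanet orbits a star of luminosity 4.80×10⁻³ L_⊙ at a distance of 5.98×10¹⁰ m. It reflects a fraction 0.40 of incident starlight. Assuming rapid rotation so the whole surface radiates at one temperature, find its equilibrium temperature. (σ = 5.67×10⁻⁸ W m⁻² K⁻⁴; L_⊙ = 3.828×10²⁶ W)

L = 4.80×10⁻³ × 3.828×10²⁶ = 1.84×10²⁴ W.
Flux: S = L/(4πd²) = 1.84×10²⁴/(4π×(5.98×10¹⁰)²) = 40.9 W m⁻².
Energy balance: absorbed = emitted ⇒ πR²·S(1−A) = 4πR²·σT_eq⁴, so T_eq⁴ = S(1−A)/(4σ).
T_eq = [40.9 × 0.60 / (4 × 5.67×10⁻⁸)]^(1/4) = (1.08×10⁸)^(1/4) = 102 K.

T_eq ≈ 102 K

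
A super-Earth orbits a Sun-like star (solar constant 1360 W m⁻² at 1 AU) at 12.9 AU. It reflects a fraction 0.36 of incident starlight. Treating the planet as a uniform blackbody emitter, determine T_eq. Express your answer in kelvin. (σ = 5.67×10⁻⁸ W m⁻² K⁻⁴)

Flux at 12.9 AU: S = 1360/12.9² = 8.17 W m⁻².
Energy balance: absorbed = emitted ⇒ πR²·S(1−A) = 4πR²·σT_eq⁴, so T_eq⁴ = S(1−A)/(4σ).
T_eq = [8.17 × 0.64 / (4 × 5.67×10⁻⁸)]^(1/4) = (2.31×10⁷)^(1/4) = 69.3 K.

T_eq ≈ 69.3 K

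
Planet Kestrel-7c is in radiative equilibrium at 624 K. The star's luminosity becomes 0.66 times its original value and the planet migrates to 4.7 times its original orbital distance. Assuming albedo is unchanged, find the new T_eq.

T_eq ≈ 259 K

T_eq ∝ L^(1/4) · d^(−1/2).
T′ = 624 × 0.66^(1/4) / 4.7^(1/2) = 259 K.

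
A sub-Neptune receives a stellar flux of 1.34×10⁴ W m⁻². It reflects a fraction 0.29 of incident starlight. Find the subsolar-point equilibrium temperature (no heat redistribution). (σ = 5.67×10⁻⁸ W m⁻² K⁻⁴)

T_ss ≈ 640 K

At the subsolar point the surface absorbs S(1−A) and emits σT⁴ per unit area — no factor of 4, since only the local patch is in balance.
T = [1.34×10⁴ × 0.71 / 5.67×10⁻⁸]^(1/4) = (1.68×10¹¹)^(1/4) = 640 K.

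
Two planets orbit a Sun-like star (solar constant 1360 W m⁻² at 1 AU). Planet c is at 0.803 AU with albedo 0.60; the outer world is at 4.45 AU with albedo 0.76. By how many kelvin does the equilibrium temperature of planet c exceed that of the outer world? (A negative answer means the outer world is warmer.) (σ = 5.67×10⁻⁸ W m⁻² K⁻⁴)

T_eq = [S₀(1−A)/(4σd²)]^(1/4), so T ∝ (1−A)^(1/4) / √d.
T₁ = [1360×0.40/(4×5.67×10⁻⁸×0.803²)]^(1/4) = 246.96 K.
T₂ = [1360×0.24/(4×5.67×10⁻⁸×4.45²)]^(1/4) = 92.33 K.

ΔT ≈ 154.6 K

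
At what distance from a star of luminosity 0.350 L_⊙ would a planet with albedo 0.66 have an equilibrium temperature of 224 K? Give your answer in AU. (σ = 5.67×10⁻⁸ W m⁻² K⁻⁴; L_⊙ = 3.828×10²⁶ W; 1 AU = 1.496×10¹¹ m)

L = 0.350 × 3.828×10²⁶ = 1.34×10²⁶ W.
From T_eq⁴ = L(1−A)/(16πσd²): d = √[L(1−A)/(16πσT_eq⁴)].
d = √[1.34×10²⁶ × 0.34 / (16π × 5.67×10⁻⁸ × (224)⁴)] = 7.97×10¹⁰ m = 0.533 AU.

d ≈ 0.533 AU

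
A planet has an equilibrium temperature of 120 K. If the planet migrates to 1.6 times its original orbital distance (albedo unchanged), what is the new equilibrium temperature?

T_eq ∝ L^(1/4) · d^(−1/2).
T′ = 120 / 1.6^(1/2) = 94.9 K.

T_eq ≈ 94.9 K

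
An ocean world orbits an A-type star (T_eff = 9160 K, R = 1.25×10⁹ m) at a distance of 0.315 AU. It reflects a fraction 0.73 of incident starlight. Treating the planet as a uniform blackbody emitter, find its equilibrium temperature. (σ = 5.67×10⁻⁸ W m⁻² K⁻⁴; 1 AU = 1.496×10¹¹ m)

d = 0.315 AU = 4.71×10¹⁰ m.
L = 4πR_⋆²σT_⋆⁴ = 4π(1.25×10⁹)² × 5.67×10⁻⁸ × (9160)⁴ = 7.84×10²⁷ W.
S = L/(4πd²) = 2.81×10⁵ W m⁻².
Energy balance: absorbed = emitted ⇒ πR²·S(1−A) = 4πR²·σT_eq⁴, so T_eq⁴ = S(1−A)/(4σ).
T_eq = [2.81×10⁵ × 0.27 / (4 × 5.67×10⁻⁸)]^(1/4) = (3.34×10¹¹)^(1/4) = 760 K.

T_eq ≈ 760 K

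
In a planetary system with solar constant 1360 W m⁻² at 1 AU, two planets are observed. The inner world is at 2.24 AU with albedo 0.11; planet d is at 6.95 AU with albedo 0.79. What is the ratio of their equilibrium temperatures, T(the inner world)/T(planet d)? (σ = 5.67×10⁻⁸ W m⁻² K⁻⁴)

T_eq = [S₀(1−A)/(4σd²)]^(1/4), so T ∝ (1−A)^(1/4) / √d.
T₁ = [1360×0.89/(4×5.67×10⁻⁸×2.24²)]^(1/4) = 180.59 K.
T₂ = [1360×0.21/(4×5.67×10⁻⁸×6.95²)]^(1/4) = 71.46 K.

T₁/T₂ ≈ 2.527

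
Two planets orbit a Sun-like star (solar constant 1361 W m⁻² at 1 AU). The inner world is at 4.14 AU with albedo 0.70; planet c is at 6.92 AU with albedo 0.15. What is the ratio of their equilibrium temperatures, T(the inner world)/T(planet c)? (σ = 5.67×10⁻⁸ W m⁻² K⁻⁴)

T_eq = [S₀(1−A)/(4σd²)]^(1/4), so T ∝ (1−A)^(1/4) / √d.
T₁ = [1361×0.30/(4×5.67×10⁻⁸×4.14²)]^(1/4) = 101.24 K.
T₂ = [1361×0.85/(4×5.67×10⁻⁸×6.92²)]^(1/4) = 101.59 K.

T₁/T₂ ≈ 0.997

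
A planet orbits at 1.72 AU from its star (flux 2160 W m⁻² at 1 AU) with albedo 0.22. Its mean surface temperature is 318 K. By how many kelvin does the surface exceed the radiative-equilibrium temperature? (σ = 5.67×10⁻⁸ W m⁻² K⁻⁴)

ΔT ≈ 94.1 K

S = 2160/1.72² = 730.1 W m⁻².
T_eq = [S(1−A)/(4σ)]^(1/4) = [730.1×0.78/(4×5.67×10⁻⁸)]^(1/4) = 223.9 K.
ΔT = T_surf − T_eq = 318 − 223.9.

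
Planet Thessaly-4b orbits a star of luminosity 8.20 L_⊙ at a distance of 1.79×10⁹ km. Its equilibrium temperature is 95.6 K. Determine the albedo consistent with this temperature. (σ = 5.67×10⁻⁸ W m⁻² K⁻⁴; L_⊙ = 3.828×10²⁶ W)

d = 1.79×10⁹ km = 1.79×10¹² m.
L = 8.20 × 3.828×10²⁶ = 3.14×10²⁷ W.
Flux: S = L/(4πd²) = 3.14×10²⁷/(4π×(1.79×10¹²)²) = 78.0 W m⁻².
From T_eq⁴ = S(1−A)/(4σ): 1−A = 4σT_eq⁴/S.
1−A = 4 × 5.67×10⁻⁸ × (95.6)⁴ / 78.0 = 0.243.

A ≈ 0.76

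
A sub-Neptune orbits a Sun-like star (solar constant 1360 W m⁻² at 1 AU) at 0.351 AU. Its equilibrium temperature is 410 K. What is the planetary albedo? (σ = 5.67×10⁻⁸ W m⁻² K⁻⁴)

A ≈ 0.42

Flux at 0.351 AU: S = 1360/0.351² = 1.10×10⁴ W m⁻².
From T_eq⁴ = S(1−A)/(4σ): 1−A = 4σT_eq⁴/S.
1−A = 4 × 5.67×10⁻⁸ × (410)⁴ / 1.10×10⁴ = 0.581.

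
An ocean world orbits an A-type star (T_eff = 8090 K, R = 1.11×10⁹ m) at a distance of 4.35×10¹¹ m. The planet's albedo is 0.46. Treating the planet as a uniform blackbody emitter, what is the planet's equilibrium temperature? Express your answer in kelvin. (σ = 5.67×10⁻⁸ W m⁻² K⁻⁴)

T_eq ≈ 248 K

L = 4πR_⋆²σT_⋆⁴ = 4π(1.11×10⁹)² × 5.67×10⁻⁸ × (8090)⁴ = 3.76×10²⁷ W.
S = L/(4πd²) = 1580 W m⁻².
Energy balance: absorbed = emitted ⇒ πR²·S(1−A) = 4πR²·σT_eq⁴, so T_eq⁴ = S(1−A)/(4σ).
T_eq = [1580 × 0.54 / (4 × 5.67×10⁻⁸)]^(1/4) = (3.77×10⁹)^(1/4) = 248 K.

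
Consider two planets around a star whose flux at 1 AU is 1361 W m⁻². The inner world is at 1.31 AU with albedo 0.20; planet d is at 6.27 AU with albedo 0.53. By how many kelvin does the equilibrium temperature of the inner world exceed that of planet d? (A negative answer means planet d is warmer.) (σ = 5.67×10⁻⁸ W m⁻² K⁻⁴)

T_eq = [S₀(1−A)/(4σd²)]^(1/4), so T ∝ (1−A)^(1/4) / √d.
T₁ = [1361×0.80/(4×5.67×10⁻⁸×1.31²)]^(1/4) = 229.98 K.
T₂ = [1361×0.47/(4×5.67×10⁻⁸×6.27²)]^(1/4) = 92.03 K.

ΔT ≈ 137.9 K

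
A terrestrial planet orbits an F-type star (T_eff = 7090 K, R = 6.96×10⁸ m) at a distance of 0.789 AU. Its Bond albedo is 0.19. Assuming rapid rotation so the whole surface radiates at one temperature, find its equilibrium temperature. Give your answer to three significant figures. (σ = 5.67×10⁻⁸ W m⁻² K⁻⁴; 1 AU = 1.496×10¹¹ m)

T_eq ≈ 365 K

d = 0.789 AU = 1.18×10¹¹ m.
L = 4πR_⋆²σT_⋆⁴ = 4π(6.96×10⁸)² × 5.67×10⁻⁸ × (7090)⁴ = 8.72×10²⁶ W.
S = L/(4πd²) = 4980 W m⁻².
Energy balance: absorbed = emitted ⇒ πR²·S(1−A) = 4πR²·σT_eq⁴, so T_eq⁴ = S(1−A)/(4σ).
T_eq = [4980 × 0.81 / (4 × 5.67×10⁻⁸)]^(1/4) = (1.78×10¹⁰)^(1/4) = 365 K.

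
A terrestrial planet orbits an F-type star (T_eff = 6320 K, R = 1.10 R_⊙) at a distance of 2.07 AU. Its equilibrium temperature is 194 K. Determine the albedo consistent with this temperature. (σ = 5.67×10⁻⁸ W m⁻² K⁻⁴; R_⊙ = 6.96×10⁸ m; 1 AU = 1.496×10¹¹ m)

A ≈ 0.42

R_⋆ = 1.10 × 6.96×10⁸ = 7.66×10⁸ m.
d = 2.07 AU = 3.10×10¹¹ m.
L = 4πR_⋆²σT_⋆⁴ = 4π(7.66×10⁸)² × 5.67×10⁻⁸ × (6320)⁴ = 6.66×10²⁶ W.
S = L/(4πd²) = 553 W m⁻².
From T_eq⁴ = S(1−A)/(4σ): 1−A = 4σT_eq⁴/S.
1−A = 4 × 5.67×10⁻⁸ × (194)⁴ / 553 = 0.581.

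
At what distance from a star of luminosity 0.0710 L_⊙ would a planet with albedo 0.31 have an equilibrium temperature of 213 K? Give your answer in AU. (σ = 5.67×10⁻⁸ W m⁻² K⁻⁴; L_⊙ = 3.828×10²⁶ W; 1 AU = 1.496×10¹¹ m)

d ≈ 0.378 AU

L = 0.0710 × 3.828×10²⁶ = 2.72×10²⁵ W.
From T_eq⁴ = L(1−A)/(16πσd²): d = √[L(1−A)/(16πσT_eq⁴)].
d = √[2.72×10²⁵ × 0.69 / (16π × 5.67×10⁻⁸ × (213)⁴)] = 5.65×10¹⁰ m = 0.378 AU.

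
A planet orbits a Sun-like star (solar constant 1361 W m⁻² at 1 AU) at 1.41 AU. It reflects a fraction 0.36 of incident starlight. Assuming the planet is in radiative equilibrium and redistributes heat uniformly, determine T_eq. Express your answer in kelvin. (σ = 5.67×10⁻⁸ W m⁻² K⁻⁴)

Flux at 1.41 AU: S = 1361/1.41² = 685 W m⁻².
Energy balance: absorbed = emitted ⇒ πR²·S(1−A) = 4πR²·σT_eq⁴, so T_eq⁴ = S(1−A)/(4σ).
T_eq = [685 × 0.64 / (4 × 5.67×10⁻⁸)]^(1/4) = (1.93×10⁹)^(1/4) = 210 K.

T_eq ≈ 210 K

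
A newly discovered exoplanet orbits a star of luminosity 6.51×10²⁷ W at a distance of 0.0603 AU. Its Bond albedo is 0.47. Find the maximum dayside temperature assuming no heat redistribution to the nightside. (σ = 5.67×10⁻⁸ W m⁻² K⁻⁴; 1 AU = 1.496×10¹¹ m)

d = 0.0603 AU = 9.02×10⁹ m.
Flux: S = L/(4πd²) = 6.51×10²⁷/(4π×(9.02×10⁹)²) = 6.37×10⁶ W m⁻².
With no redistribution each surface element balances locally: S(1−A) = σT⁴.
T = [6.37×10⁶ × 0.53 / 5.67×10⁻⁸]^(1/4) = (5.95×10¹³)^(1/4) = 2780 K.

T_ss ≈ 2780 K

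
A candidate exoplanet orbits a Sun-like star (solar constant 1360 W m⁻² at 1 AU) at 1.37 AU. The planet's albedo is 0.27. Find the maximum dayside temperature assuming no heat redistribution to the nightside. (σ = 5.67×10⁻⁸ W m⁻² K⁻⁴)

Flux at 1.37 AU: S = 1360/1.37² = 725 W m⁻².
With no redistribution each surface element balances locally: S(1−A) = σT⁴.
T = [725 × 0.73 / 5.67×10⁻⁸]^(1/4) = (9.33×10⁹)^(1/4) = 311 K.

T_ss ≈ 311 K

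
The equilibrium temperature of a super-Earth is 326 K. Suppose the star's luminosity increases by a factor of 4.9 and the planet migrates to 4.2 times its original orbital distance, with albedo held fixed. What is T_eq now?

T_eq ≈ 237 K

T_eq ∝ L^(1/4) · d^(−1/2).
T′ = 326 × 4.9^(1/4) / 4.2^(1/2) = 237 K.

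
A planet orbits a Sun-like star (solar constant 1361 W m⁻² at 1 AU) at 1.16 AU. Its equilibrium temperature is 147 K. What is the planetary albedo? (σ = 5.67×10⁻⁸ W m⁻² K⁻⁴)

Flux at 1.16 AU: S = 1361/1.16² = 1010 W m⁻².
From T_eq⁴ = S(1−A)/(4σ): 1−A = 4σT_eq⁴/S.
1−A = 4 × 5.67×10⁻⁸ × (147)⁴ / 1010 = 0.105.

A ≈ 0.90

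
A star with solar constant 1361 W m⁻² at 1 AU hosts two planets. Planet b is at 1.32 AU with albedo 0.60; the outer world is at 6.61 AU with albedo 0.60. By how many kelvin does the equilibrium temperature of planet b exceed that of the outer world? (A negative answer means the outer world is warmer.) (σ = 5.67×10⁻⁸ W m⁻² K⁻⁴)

ΔT ≈ 106.6 K

T_eq = [S₀(1−A)/(4σd²)]^(1/4), so T ∝ (1−A)^(1/4) / √d.
T₁ = [1361×0.40/(4×5.67×10⁻⁸×1.32²)]^(1/4) = 192.66 K.
T₂ = [1361×0.40/(4×5.67×10⁻⁸×6.61²)]^(1/4) = 86.09 K.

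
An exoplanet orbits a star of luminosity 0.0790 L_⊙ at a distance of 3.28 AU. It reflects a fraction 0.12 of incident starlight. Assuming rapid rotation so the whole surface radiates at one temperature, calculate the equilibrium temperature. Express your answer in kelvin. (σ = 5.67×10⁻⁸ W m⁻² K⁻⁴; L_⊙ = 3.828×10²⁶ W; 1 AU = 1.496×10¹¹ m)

T_eq ≈ 78.9 K

d = 3.28 AU = 4.91×10¹¹ m.
L = 0.0790 × 3.828×10²⁶ = 3.02×10²⁵ W.
Flux: S = L/(4πd²) = 3.02×10²⁵/(4π×(4.91×10¹¹)²) = 9.99 W m⁻².
Energy balance: absorbed = emitted ⇒ πR²·S(1−A) = 4πR²·σT_eq⁴, so T_eq⁴ = S(1−A)/(4σ).
T_eq = [9.99 × 0.88 / (4 × 5.67×10⁻⁸)]^(1/4) = (3.88×10⁷)^(1/4) = 78.9 K.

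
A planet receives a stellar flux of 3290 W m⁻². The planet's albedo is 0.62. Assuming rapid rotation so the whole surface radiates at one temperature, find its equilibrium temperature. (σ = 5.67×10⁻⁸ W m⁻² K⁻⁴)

Energy balance: absorbed = emitted ⇒ πR²·S(1−A) = 4πR²·σT_eq⁴, so T_eq⁴ = S(1−A)/(4σ).
T_eq = [3290 × 0.38 / (4 × 5.67×10⁻⁸)]^(1/4) = (5.51×10⁹)^(1/4) = 272 K.

T_eq ≈ 272 K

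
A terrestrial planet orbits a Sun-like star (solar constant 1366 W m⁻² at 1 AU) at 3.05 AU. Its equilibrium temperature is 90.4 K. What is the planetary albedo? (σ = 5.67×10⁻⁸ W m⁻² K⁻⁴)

Flux at 3.05 AU: S = 1366/3.05² = 147 W m⁻².
From T_eq⁴ = S(1−A)/(4σ): 1−A = 4σT_eq⁴/S.
1−A = 4 × 5.67×10⁻⁸ × (90.4)⁴ / 147 = 0.103.

A ≈ 0.90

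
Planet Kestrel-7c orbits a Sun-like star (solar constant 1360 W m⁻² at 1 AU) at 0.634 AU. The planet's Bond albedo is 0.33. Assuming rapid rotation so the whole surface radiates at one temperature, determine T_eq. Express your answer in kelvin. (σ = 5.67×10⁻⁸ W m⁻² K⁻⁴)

T_eq ≈ 316 K

Flux at 0.634 AU: S = 1360/0.634² = 3380 W m⁻².
Energy balance: absorbed = emitted ⇒ πR²·S(1−A) = 4πR²·σT_eq⁴, so T_eq⁴ = S(1−A)/(4σ).
T_eq = [3380 × 0.67 / (4 × 5.67×10⁻⁸)]^(1/4) = (1.00×10¹⁰)^(1/4) = 316 K.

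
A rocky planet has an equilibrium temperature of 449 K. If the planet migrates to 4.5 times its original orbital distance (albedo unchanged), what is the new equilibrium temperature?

T_eq ∝ L^(1/4) · d^(−1/2).
T′ = 449 / 4.5^(1/2) = 212 K.

T_eq ≈ 212 K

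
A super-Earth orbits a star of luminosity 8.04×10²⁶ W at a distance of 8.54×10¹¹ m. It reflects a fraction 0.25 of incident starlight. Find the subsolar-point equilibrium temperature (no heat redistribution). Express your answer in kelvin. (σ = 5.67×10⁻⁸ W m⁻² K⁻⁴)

Flux: S = L/(4πd²) = 8.04×10²⁶/(4π×(8.54×10¹¹)²) = 87.7 W m⁻².
At the subsolar point the surface absorbs S(1−A) and emits σT⁴ per unit area — no factor of 4, since only the local patch is in balance.
T = [87.7 × 0.75 / 5.67×10⁻⁸]^(1/4) = (1.16×10⁹)^(1/4) = 185 K.

T_ss ≈ 185 K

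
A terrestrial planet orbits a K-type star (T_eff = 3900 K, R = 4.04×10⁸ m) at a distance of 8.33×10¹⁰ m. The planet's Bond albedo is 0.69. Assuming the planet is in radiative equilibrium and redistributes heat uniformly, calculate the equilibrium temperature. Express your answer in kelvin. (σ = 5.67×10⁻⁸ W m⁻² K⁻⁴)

T_eq ≈ 143 K

L = 4πR_⋆²σT_⋆⁴ = 4π(4.04×10⁸)² × 5.67×10⁻⁸ × (3900)⁴ = 2.69×10²⁵ W.
S = L/(4πd²) = 309 W m⁻².
Energy balance: absorbed = emitted ⇒ πR²·S(1−A) = 4πR²·σT_eq⁴, so T_eq⁴ = S(1−A)/(4σ).
T_eq = [309 × 0.31 / (4 × 5.67×10⁻⁸)]^(1/4) = (4.22×10⁸)^(1/4) = 143 K.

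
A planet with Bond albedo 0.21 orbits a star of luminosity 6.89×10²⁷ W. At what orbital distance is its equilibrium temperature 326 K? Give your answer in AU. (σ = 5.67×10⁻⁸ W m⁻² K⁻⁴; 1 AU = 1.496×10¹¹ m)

d ≈ 2.75 AU

From T_eq⁴ = L(1−A)/(16πσd²): d = √[L(1−A)/(16πσT_eq⁴)].
d = √[6.89×10²⁷ × 0.79 / (16π × 5.67×10⁻⁸ × (326)⁴)] = 4.11×10¹¹ m = 2.75 AU.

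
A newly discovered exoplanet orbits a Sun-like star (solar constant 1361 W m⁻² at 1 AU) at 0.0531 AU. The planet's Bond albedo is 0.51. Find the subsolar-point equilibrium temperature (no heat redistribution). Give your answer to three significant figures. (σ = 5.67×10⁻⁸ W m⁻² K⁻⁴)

T_ss ≈ 1430 K

Flux at 0.0531 AU: S = 1361/0.0531² = 4.83×10⁵ W m⁻².
At the subsolar point the surface absorbs S(1−A) and emits σT⁴ per unit area — no factor of 4, since only the local patch is in balance.
T = [4.83×10⁵ × 0.49 / 5.67×10⁻⁸]^(1/4) = (4.17×10¹²)^(1/4) = 1430 K.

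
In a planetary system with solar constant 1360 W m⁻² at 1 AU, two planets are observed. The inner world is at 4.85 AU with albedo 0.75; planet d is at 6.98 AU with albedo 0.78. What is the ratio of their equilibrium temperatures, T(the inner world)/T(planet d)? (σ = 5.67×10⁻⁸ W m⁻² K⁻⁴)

T₁/T₂ ≈ 1.239

T_eq = [S₀(1−A)/(4σd²)]^(1/4), so T ∝ (1−A)^(1/4) / √d.
T₁ = [1360×0.25/(4×5.67×10⁻⁸×4.85²)]^(1/4) = 89.35 K.
T₂ = [1360×0.22/(4×5.67×10⁻⁸×6.98²)]^(1/4) = 72.14 K.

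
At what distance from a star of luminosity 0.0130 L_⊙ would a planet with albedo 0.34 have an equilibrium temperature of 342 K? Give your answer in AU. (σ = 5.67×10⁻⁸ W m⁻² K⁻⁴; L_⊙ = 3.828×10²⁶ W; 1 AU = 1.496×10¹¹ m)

d ≈ 0.0614 AU

L = 0.0130 × 3.828×10²⁶ = 4.98×10²⁴ W.
From T_eq⁴ = L(1−A)/(16πσd²): d = √[L(1−A)/(16πσT_eq⁴)].
d = √[4.98×10²⁴ × 0.66 / (16π × 5.67×10⁻⁸ × (342)⁴)] = 9.18×10⁹ m = 0.0614 AU.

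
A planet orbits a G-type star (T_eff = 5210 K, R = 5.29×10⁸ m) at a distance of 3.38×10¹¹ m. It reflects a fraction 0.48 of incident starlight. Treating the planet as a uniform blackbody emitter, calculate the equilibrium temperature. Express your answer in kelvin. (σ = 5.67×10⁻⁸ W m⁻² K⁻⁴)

L = 4πR_⋆²σT_⋆⁴ = 4π(5.29×10⁸)² × 5.67×10⁻⁸ × (5210)⁴ = 1.47×10²⁶ W.
S = L/(4πd²) = 102 W m⁻².
Energy balance: absorbed = emitted ⇒ πR²·S(1−A) = 4πR²·σT_eq⁴, so T_eq⁴ = S(1−A)/(4σ).
T_eq = [102 × 0.52 / (4 × 5.67×10⁻⁸)]^(1/4) = (2.35×10⁸)^(1/4) = 124 K.

T_eq ≈ 124 K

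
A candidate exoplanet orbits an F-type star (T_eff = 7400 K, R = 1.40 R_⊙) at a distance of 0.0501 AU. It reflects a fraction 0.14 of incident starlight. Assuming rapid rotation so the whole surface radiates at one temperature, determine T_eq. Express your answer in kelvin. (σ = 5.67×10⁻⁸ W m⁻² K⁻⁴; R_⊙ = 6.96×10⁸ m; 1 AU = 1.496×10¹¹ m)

T_eq ≈ 1820 K

R_⋆ = 1.40 × 6.96×10⁸ = 9.74×10⁸ m.
d = 0.0501 AU = 7.49×10⁹ m.
L = 4πR_⋆²σT_⋆⁴ = 4π(9.74×10⁸)² × 5.67×10⁻⁸ × (7400)⁴ = 2.03×10²⁷ W.
S = L/(4πd²) = 2.87×10⁶ W m⁻².
Energy balance: absorbed = emitted ⇒ πR²·S(1−A) = 4πR²·σT_eq⁴, so T_eq⁴ = S(1−A)/(4σ).
T_eq = [2.87×10⁶ × 0.86 / (4 × 5.67×10⁻⁸)]^(1/4) = (1.09×10¹³)^(1/4) = 1820 K.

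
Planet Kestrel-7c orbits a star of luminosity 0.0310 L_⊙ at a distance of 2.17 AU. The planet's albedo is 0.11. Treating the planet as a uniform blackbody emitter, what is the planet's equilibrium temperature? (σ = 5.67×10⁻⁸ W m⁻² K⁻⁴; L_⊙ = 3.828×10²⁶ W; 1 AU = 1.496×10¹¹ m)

T_eq ≈ 77.0 K

d = 2.17 AU = 3.25×10¹¹ m.
L = 0.0310 × 3.828×10²⁶ = 1.19×10²⁵ W.
Flux: S = L/(4πd²) = 1.19×10²⁵/(4π×(3.25×10¹¹)²) = 8.96 W m⁻².
Energy balance: absorbed = emitted ⇒ πR²·S(1−A) = 4πR²·σT_eq⁴, so T_eq⁴ = S(1−A)/(4σ).
T_eq = [8.96 × 0.89 / (4 × 5.67×10⁻⁸)]^(1/4) = (3.52×10⁷)^(1/4) = 77.0 K.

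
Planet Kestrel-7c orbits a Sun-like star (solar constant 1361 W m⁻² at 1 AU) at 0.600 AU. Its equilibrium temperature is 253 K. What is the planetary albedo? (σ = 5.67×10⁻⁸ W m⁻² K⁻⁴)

Flux at 0.600 AU: S = 1361/0.600² = 3780 W m⁻².
From T_eq⁴ = S(1−A)/(4σ): 1−A = 4σT_eq⁴/S.
1−A = 4 × 5.67×10⁻⁸ × (253)⁴ / 3780 = 0.246.

A ≈ 0.75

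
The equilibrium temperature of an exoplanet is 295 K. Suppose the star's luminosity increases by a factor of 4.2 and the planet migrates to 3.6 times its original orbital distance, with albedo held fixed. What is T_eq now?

T_eq ∝ L^(1/4) · d^(−1/2).
T′ = 295 × 4.2^(1/4) / 3.6^(1/2) = 223 K.

T_eq ≈ 223 K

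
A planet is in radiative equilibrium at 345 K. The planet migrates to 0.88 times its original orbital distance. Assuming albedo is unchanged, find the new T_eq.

T_eq ∝ L^(1/4) · d^(−1/2).
T′ = 345 / 0.88^(1/2) = 368 K.

T_eq ≈ 368 K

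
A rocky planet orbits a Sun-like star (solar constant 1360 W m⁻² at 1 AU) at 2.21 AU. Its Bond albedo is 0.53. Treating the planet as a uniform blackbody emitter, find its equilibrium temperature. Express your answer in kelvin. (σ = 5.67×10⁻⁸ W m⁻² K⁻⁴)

Flux at 2.21 AU: S = 1360/2.21² = 278 W m⁻².
Energy balance: absorbed = emitted ⇒ πR²·S(1−A) = 4πR²·σT_eq⁴, so T_eq⁴ = S(1−A)/(4σ).
T_eq = [278 × 0.47 / (4 × 5.67×10⁻⁸)]^(1/4) = (5.77×10⁸)^(1/4) = 155 K.

T_eq ≈ 155 K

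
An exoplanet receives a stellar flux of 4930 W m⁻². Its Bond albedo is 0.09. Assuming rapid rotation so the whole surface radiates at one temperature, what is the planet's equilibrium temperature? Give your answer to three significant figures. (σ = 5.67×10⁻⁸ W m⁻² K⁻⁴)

Energy balance: absorbed = emitted ⇒ πR²·S(1−A) = 4πR²·σT_eq⁴, so T_eq⁴ = S(1−A)/(4σ).
T_eq = [4930 × 0.91 / (4 × 5.67×10⁻⁸)]^(1/4) = (1.98×10¹⁰)^(1/4) = 375 K.

T_eq ≈ 375 K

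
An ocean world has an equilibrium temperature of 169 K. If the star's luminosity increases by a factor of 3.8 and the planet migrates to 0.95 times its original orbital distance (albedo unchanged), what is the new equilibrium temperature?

T_eq ≈ 242 K

T_eq ∝ L^(1/4) · d^(−1/2).
T′ = 169 × 3.8^(1/4) / 0.95^(1/2) = 242 K.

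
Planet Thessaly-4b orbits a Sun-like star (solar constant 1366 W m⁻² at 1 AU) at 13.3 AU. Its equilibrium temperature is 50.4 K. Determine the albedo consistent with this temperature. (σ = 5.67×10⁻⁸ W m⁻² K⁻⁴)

A ≈ 0.81

Flux at 13.3 AU: S = 1366/13.3² = 7.72 W m⁻².
From T_eq⁴ = S(1−A)/(4σ): 1−A = 4σT_eq⁴/S.
1−A = 4 × 5.67×10⁻⁸ × (50.4)⁴ / 7.72 = 0.190.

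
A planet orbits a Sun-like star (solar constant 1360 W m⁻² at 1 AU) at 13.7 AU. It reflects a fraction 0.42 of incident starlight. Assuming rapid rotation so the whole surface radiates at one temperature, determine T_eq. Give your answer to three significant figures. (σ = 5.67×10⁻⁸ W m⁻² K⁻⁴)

T_eq ≈ 65.6 K

Flux at 13.7 AU: S = 1360/13.7² = 7.25 W m⁻².
Energy balance: absorbed = emitted ⇒ πR²·S(1−A) = 4πR²·σT_eq⁴, so T_eq⁴ = S(1−A)/(4σ).
T_eq = [7.25 × 0.58 / (4 × 5.67×10⁻⁸)]^(1/4) = (1.85×10⁷)^(1/4) = 65.6 K.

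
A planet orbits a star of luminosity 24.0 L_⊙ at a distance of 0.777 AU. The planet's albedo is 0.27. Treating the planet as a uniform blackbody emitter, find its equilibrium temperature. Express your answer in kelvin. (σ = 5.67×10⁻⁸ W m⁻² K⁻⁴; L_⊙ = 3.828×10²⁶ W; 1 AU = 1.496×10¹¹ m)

d = 0.777 AU = 1.16×10¹¹ m.
L = 24.0 × 3.828×10²⁶ = 9.19×10²⁷ W.
Flux: S = L/(4πd²) = 9.19×10²⁷/(4π×(1.16×10¹¹)²) = 5.41×10⁴ W m⁻².
Energy balance: absorbed = emitted ⇒ πR²·S(1−A) = 4πR²·σT_eq⁴, so T_eq⁴ = S(1−A)/(4σ).
T_eq = [5.41×10⁴ × 0.73 / (4 × 5.67×10⁻⁸)]^(1/4) = (1.74×10¹¹)^(1/4) = 646 K.

T_eq ≈ 646 K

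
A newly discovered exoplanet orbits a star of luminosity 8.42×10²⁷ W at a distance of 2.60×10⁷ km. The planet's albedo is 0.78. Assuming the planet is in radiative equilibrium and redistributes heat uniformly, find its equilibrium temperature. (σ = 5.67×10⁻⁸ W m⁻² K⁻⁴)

T_eq ≈ 990 K

d = 2.60×10⁷ km = 2.60×10¹⁰ m.
Flux: S = L/(4πd²) = 8.42×10²⁷/(4π×(2.60×10¹⁰)²) = 9.91×10⁵ W m⁻².
Energy balance: absorbed = emitted ⇒ πR²·S(1−A) = 4πR²·σT_eq⁴, so T_eq⁴ = S(1−A)/(4σ).
T_eq = [9.91×10⁵ × 0.22 / (4 × 5.67×10⁻⁸)]^(1/4) = (9.61×10¹¹)^(1/4) = 990 K.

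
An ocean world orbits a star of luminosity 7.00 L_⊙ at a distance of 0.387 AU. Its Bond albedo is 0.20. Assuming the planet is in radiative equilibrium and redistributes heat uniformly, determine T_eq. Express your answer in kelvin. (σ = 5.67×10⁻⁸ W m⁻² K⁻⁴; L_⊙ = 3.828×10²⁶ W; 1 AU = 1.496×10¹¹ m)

d = 0.387 AU = 5.79×10¹⁰ m.
L = 7.00 × 3.828×10²⁶ = 2.68×10²⁷ W.
Flux: S = L/(4πd²) = 2.68×10²⁷/(4π×(5.79×10¹⁰)²) = 6.36×10⁴ W m⁻².
Energy balance: absorbed = emitted ⇒ πR²·S(1−A) = 4πR²·σT_eq⁴, so T_eq⁴ = S(1−A)/(4σ).
T_eq = [6.36×10⁴ × 0.80 / (4 × 5.67×10⁻⁸)]^(1/4) = (2.24×10¹¹)^(1/4) = 688 K.

T_eq ≈ 688 K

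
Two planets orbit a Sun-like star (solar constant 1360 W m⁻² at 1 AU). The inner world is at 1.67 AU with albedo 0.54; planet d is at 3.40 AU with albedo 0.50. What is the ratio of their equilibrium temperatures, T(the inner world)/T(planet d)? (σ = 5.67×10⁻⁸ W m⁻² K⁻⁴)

T₁/T₂ ≈ 1.397

T_eq = [S₀(1−A)/(4σd²)]^(1/4), so T ∝ (1−A)^(1/4) / √d.
T₁ = [1360×0.46/(4×5.67×10⁻⁸×1.67²)]^(1/4) = 177.34 K.
T₂ = [1360×0.50/(4×5.67×10⁻⁸×3.40²)]^(1/4) = 126.90 K.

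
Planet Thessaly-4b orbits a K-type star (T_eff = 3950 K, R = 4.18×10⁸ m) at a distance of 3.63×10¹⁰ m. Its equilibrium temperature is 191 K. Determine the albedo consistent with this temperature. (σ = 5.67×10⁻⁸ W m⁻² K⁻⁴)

L = 4πR_⋆²σT_⋆⁴ = 4π(4.18×10⁸)² × 5.67×10⁻⁸ × (3950)⁴ = 3.03×10²⁵ W.
S = L/(4πd²) = 1830 W m⁻².
From T_eq⁴ = S(1−A)/(4σ): 1−A = 4σT_eq⁴/S.
1−A = 4 × 5.67×10⁻⁸ × (191)⁴ / 1830 = 0.165.

A ≈ 0.84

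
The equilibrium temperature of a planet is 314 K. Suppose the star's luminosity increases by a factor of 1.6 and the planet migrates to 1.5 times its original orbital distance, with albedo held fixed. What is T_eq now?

T_eq ∝ L^(1/4) · d^(−1/2).
T′ = 314 × 1.6^(1/4) / 1.5^(1/2) = 288 K.

T_eq ≈ 288 K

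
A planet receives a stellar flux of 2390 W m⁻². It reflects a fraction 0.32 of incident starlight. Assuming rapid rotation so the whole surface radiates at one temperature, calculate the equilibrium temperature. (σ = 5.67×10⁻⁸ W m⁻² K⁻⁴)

T_eq ≈ 291 K

Energy balance: absorbed = emitted ⇒ πR²·S(1−A) = 4πR²·σT_eq⁴, so T_eq⁴ = S(1−A)/(4σ).
T_eq = [2390 × 0.68 / (4 × 5.67×10⁻⁸)]^(1/4) = (7.17×10⁹)^(1/4) = 291 K.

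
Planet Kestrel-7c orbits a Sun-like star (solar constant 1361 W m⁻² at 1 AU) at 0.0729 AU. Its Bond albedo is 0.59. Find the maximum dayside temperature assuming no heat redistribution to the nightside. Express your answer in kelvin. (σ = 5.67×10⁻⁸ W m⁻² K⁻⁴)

T_ss ≈ 1170 K

Flux at 0.0729 AU: S = 1361/0.0729² = 2.56×10⁵ W m⁻².
With no redistribution each surface element balances locally: S(1−A) = σT⁴.
T = [2.56×10⁵ × 0.41 / 5.67×10⁻⁸]^(1/4) = (1.85×10¹²)^(1/4) = 1170 K.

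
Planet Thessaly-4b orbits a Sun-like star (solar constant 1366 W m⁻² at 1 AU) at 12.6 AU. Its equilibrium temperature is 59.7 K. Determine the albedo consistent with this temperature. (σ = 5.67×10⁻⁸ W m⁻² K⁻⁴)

A ≈ 0.67

Flux at 12.6 AU: S = 1366/12.6² = 8.60 W m⁻².
From T_eq⁴ = S(1−A)/(4σ): 1−A = 4σT_eq⁴/S.
1−A = 4 × 5.67×10⁻⁸ × (59.7)⁴ / 8.60 = 0.335.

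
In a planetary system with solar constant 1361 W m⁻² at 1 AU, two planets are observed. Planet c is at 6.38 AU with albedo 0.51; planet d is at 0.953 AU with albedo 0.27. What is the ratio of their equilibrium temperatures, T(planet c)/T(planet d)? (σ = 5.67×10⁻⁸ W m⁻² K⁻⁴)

T_eq = [S₀(1−A)/(4σd²)]^(1/4), so T ∝ (1−A)^(1/4) / √d.
T₁ = [1361×0.49/(4×5.67×10⁻⁸×6.38²)]^(1/4) = 92.19 K.
T₂ = [1361×0.73/(4×5.67×10⁻⁸×0.953²)]^(1/4) = 263.53 K.

T₁/T₂ ≈ 0.350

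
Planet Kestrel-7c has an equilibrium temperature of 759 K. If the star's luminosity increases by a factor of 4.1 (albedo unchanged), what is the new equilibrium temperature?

T_eq ≈ 1080 K

T_eq ∝ L^(1/4) · d^(−1/2).
T′ = 759 × 4.1^(1/4) = 1080 K.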